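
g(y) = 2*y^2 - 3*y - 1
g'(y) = 4*y - 3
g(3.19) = 9.78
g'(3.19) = 9.76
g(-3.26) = 30.04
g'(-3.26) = -16.04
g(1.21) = -1.70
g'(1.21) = 1.84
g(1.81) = 0.12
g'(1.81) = 4.24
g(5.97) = 52.37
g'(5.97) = 20.88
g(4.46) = 25.40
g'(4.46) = 14.84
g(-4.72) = 57.72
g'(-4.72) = -21.88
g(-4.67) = 56.63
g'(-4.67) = -21.68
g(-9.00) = 188.00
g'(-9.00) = -39.00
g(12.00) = 251.00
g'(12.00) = 45.00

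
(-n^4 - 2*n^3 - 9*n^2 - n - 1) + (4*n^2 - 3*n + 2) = -n^4 - 2*n^3 - 5*n^2 - 4*n + 1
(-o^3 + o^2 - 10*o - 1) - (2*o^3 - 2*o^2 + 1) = -3*o^3 + 3*o^2 - 10*o - 2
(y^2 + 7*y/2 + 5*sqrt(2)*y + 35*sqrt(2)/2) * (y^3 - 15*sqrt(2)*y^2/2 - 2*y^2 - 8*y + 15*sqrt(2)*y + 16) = y^5 - 5*sqrt(2)*y^4/2 + 3*y^4/2 - 90*y^3 - 15*sqrt(2)*y^3/4 - 249*y^2/2 - 45*sqrt(2)*y^2/2 - 60*sqrt(2)*y + 581*y + 280*sqrt(2)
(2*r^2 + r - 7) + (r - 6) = 2*r^2 + 2*r - 13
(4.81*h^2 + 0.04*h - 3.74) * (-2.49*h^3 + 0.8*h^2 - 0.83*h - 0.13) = -11.9769*h^5 + 3.7484*h^4 + 5.3523*h^3 - 3.6505*h^2 + 3.099*h + 0.4862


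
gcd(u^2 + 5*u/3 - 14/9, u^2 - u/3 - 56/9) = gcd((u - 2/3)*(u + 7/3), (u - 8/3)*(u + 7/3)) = u + 7/3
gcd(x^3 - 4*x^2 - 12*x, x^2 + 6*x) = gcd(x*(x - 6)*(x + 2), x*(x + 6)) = x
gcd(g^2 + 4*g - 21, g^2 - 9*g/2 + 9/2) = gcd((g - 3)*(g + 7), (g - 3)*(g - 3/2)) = g - 3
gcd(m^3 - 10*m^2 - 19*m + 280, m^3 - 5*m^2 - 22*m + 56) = m - 7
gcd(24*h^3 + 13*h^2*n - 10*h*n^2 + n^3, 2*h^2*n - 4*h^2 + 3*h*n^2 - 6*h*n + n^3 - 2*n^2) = h + n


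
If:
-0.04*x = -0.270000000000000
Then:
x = 6.75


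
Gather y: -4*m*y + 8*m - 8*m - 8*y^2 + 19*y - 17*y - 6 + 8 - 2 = -8*y^2 + y*(2 - 4*m)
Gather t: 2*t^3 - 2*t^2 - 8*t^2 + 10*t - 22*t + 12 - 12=2*t^3 - 10*t^2 - 12*t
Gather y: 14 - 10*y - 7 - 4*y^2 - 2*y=-4*y^2 - 12*y + 7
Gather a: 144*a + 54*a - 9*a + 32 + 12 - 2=189*a + 42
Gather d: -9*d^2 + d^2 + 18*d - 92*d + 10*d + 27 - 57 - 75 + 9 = -8*d^2 - 64*d - 96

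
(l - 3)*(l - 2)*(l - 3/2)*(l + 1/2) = l^4 - 6*l^3 + 41*l^2/4 - 9*l/4 - 9/2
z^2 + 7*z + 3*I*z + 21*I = (z + 7)*(z + 3*I)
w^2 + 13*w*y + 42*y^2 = (w + 6*y)*(w + 7*y)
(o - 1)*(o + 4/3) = o^2 + o/3 - 4/3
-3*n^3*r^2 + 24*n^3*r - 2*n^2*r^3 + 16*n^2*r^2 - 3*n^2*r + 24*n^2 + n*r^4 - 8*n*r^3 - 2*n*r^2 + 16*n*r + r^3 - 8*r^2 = (-3*n + r)*(n + r)*(r - 8)*(n*r + 1)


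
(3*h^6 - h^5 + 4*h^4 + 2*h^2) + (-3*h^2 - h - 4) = 3*h^6 - h^5 + 4*h^4 - h^2 - h - 4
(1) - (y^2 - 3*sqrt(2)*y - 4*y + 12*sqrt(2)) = -y^2 + 4*y + 3*sqrt(2)*y - 12*sqrt(2) + 1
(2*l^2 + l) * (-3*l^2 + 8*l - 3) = -6*l^4 + 13*l^3 + 2*l^2 - 3*l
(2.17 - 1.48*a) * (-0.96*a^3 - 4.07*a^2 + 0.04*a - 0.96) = 1.4208*a^4 + 3.9404*a^3 - 8.8911*a^2 + 1.5076*a - 2.0832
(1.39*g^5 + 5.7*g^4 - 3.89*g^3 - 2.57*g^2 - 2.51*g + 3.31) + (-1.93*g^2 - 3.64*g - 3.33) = 1.39*g^5 + 5.7*g^4 - 3.89*g^3 - 4.5*g^2 - 6.15*g - 0.02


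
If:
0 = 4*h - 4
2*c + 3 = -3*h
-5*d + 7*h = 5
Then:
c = -3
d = 2/5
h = 1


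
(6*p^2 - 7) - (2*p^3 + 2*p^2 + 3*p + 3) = -2*p^3 + 4*p^2 - 3*p - 10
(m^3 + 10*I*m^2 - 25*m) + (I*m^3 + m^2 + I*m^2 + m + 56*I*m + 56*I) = m^3 + I*m^3 + m^2 + 11*I*m^2 - 24*m + 56*I*m + 56*I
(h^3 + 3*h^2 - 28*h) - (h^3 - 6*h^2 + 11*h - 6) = 9*h^2 - 39*h + 6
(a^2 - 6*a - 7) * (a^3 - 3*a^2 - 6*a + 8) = a^5 - 9*a^4 + 5*a^3 + 65*a^2 - 6*a - 56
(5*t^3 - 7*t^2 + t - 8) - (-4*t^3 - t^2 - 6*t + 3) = 9*t^3 - 6*t^2 + 7*t - 11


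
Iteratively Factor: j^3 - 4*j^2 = (j)*(j^2 - 4*j) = j^2*(j - 4)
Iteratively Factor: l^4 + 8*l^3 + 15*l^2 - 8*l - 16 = (l + 1)*(l^3 + 7*l^2 + 8*l - 16) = (l + 1)*(l + 4)*(l^2 + 3*l - 4) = (l - 1)*(l + 1)*(l + 4)*(l + 4)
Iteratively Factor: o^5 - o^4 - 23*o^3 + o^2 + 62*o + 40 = (o - 2)*(o^4 + o^3 - 21*o^2 - 41*o - 20) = (o - 5)*(o - 2)*(o^3 + 6*o^2 + 9*o + 4) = (o - 5)*(o - 2)*(o + 4)*(o^2 + 2*o + 1) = (o - 5)*(o - 2)*(o + 1)*(o + 4)*(o + 1)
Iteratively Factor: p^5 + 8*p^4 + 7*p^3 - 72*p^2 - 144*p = (p + 4)*(p^4 + 4*p^3 - 9*p^2 - 36*p) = (p + 3)*(p + 4)*(p^3 + p^2 - 12*p) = (p + 3)*(p + 4)^2*(p^2 - 3*p) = p*(p + 3)*(p + 4)^2*(p - 3)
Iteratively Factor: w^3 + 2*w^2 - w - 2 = (w + 2)*(w^2 - 1) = (w - 1)*(w + 2)*(w + 1)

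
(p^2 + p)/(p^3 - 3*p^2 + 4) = p/(p^2 - 4*p + 4)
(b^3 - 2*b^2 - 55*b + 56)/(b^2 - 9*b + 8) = b + 7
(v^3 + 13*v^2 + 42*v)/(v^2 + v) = (v^2 + 13*v + 42)/(v + 1)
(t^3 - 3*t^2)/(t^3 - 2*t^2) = (t - 3)/(t - 2)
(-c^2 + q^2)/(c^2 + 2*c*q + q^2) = (-c + q)/(c + q)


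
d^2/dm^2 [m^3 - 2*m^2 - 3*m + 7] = 6*m - 4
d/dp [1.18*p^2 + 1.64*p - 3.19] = 2.36*p + 1.64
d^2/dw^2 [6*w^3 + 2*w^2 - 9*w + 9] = 36*w + 4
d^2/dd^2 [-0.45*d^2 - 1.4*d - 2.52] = -0.900000000000000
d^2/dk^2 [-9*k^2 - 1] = -18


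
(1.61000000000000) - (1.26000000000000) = 0.350000000000000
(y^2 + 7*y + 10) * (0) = 0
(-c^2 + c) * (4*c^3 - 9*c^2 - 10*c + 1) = -4*c^5 + 13*c^4 + c^3 - 11*c^2 + c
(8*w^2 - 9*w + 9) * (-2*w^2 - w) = -16*w^4 + 10*w^3 - 9*w^2 - 9*w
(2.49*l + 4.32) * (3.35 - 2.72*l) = -6.7728*l^2 - 3.4089*l + 14.472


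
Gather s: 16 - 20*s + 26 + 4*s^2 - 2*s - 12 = 4*s^2 - 22*s + 30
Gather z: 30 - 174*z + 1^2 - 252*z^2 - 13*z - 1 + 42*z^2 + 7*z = -210*z^2 - 180*z + 30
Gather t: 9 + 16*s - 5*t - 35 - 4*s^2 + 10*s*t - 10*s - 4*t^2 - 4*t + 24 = -4*s^2 + 6*s - 4*t^2 + t*(10*s - 9) - 2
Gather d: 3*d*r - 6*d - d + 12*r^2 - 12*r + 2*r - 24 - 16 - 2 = d*(3*r - 7) + 12*r^2 - 10*r - 42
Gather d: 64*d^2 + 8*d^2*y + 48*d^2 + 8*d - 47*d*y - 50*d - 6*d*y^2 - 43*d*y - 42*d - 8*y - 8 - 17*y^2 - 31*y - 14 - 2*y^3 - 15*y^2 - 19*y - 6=d^2*(8*y + 112) + d*(-6*y^2 - 90*y - 84) - 2*y^3 - 32*y^2 - 58*y - 28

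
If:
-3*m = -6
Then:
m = 2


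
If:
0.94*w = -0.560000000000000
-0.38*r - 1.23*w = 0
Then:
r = 1.93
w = -0.60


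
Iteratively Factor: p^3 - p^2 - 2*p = (p + 1)*(p^2 - 2*p) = p*(p + 1)*(p - 2)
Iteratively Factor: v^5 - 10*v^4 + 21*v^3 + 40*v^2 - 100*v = (v + 2)*(v^4 - 12*v^3 + 45*v^2 - 50*v) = (v - 5)*(v + 2)*(v^3 - 7*v^2 + 10*v) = (v - 5)*(v - 2)*(v + 2)*(v^2 - 5*v) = v*(v - 5)*(v - 2)*(v + 2)*(v - 5)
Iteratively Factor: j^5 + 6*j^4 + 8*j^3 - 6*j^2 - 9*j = (j + 3)*(j^4 + 3*j^3 - j^2 - 3*j) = (j - 1)*(j + 3)*(j^3 + 4*j^2 + 3*j) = j*(j - 1)*(j + 3)*(j^2 + 4*j + 3) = j*(j - 1)*(j + 3)^2*(j + 1)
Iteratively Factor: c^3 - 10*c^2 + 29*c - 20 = (c - 1)*(c^2 - 9*c + 20) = (c - 5)*(c - 1)*(c - 4)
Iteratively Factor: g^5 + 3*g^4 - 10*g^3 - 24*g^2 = (g + 4)*(g^4 - g^3 - 6*g^2) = g*(g + 4)*(g^3 - g^2 - 6*g) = g*(g - 3)*(g + 4)*(g^2 + 2*g) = g*(g - 3)*(g + 2)*(g + 4)*(g)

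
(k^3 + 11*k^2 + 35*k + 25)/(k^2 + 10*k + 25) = k + 1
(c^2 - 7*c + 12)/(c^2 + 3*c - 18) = (c - 4)/(c + 6)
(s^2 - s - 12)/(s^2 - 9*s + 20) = (s + 3)/(s - 5)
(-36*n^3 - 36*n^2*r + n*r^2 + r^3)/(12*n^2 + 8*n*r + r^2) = (-6*n^2 - 5*n*r + r^2)/(2*n + r)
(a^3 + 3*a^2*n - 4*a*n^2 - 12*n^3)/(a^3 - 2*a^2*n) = 1 + 5*n/a + 6*n^2/a^2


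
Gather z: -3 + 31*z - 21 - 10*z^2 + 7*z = -10*z^2 + 38*z - 24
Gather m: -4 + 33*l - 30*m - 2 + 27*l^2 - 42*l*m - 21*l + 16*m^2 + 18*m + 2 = 27*l^2 + 12*l + 16*m^2 + m*(-42*l - 12) - 4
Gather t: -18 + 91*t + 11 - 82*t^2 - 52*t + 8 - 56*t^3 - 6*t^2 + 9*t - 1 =-56*t^3 - 88*t^2 + 48*t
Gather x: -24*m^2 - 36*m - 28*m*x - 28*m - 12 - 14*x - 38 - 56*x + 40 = -24*m^2 - 64*m + x*(-28*m - 70) - 10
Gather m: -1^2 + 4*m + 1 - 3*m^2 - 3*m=-3*m^2 + m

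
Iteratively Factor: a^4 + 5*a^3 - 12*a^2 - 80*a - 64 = (a + 1)*(a^3 + 4*a^2 - 16*a - 64) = (a - 4)*(a + 1)*(a^2 + 8*a + 16) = (a - 4)*(a + 1)*(a + 4)*(a + 4)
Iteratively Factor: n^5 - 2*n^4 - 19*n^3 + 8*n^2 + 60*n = (n - 2)*(n^4 - 19*n^2 - 30*n) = (n - 2)*(n + 2)*(n^3 - 2*n^2 - 15*n) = n*(n - 2)*(n + 2)*(n^2 - 2*n - 15) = n*(n - 5)*(n - 2)*(n + 2)*(n + 3)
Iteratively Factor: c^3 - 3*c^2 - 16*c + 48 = (c + 4)*(c^2 - 7*c + 12) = (c - 3)*(c + 4)*(c - 4)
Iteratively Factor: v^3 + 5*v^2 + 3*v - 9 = (v + 3)*(v^2 + 2*v - 3) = (v - 1)*(v + 3)*(v + 3)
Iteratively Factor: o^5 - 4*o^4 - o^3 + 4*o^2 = (o)*(o^4 - 4*o^3 - o^2 + 4*o) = o*(o - 1)*(o^3 - 3*o^2 - 4*o) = o^2*(o - 1)*(o^2 - 3*o - 4) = o^2*(o - 4)*(o - 1)*(o + 1)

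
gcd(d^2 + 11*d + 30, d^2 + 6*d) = d + 6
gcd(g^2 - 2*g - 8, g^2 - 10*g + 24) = g - 4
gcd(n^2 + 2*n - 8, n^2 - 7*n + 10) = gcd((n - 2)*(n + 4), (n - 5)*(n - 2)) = n - 2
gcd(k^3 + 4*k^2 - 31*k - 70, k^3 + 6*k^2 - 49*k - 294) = k + 7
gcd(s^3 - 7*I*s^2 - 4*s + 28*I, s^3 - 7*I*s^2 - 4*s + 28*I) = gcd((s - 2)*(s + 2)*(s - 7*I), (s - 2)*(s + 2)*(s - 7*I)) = s^3 - 7*I*s^2 - 4*s + 28*I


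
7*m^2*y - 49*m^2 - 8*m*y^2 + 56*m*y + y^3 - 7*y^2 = (-7*m + y)*(-m + y)*(y - 7)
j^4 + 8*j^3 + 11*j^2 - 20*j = j*(j - 1)*(j + 4)*(j + 5)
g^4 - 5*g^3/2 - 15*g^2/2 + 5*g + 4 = (g - 4)*(g - 1)*(g + 1/2)*(g + 2)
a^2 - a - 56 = (a - 8)*(a + 7)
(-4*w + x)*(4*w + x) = -16*w^2 + x^2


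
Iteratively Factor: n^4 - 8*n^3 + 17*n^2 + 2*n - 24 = (n - 2)*(n^3 - 6*n^2 + 5*n + 12) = (n - 3)*(n - 2)*(n^2 - 3*n - 4) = (n - 4)*(n - 3)*(n - 2)*(n + 1)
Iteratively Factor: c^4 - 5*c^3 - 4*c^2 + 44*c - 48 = (c - 4)*(c^3 - c^2 - 8*c + 12) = (c - 4)*(c + 3)*(c^2 - 4*c + 4) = (c - 4)*(c - 2)*(c + 3)*(c - 2)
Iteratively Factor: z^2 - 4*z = (z - 4)*(z)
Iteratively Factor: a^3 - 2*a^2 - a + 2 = (a - 1)*(a^2 - a - 2) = (a - 2)*(a - 1)*(a + 1)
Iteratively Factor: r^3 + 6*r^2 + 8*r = (r + 2)*(r^2 + 4*r) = r*(r + 2)*(r + 4)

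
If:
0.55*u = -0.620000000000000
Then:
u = -1.13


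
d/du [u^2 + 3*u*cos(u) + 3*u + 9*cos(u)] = -3*u*sin(u) + 2*u - 9*sin(u) + 3*cos(u) + 3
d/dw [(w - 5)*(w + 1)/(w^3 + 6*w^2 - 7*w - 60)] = (-w^4 + 8*w^3 + 32*w^2 - 60*w + 205)/(w^6 + 12*w^5 + 22*w^4 - 204*w^3 - 671*w^2 + 840*w + 3600)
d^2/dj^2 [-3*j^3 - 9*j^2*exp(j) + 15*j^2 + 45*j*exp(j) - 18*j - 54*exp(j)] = -9*j^2*exp(j) + 9*j*exp(j) - 18*j + 18*exp(j) + 30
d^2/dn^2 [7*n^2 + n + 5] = 14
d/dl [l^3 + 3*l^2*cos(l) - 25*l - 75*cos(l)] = -3*l^2*sin(l) + 3*l^2 + 6*l*cos(l) + 75*sin(l) - 25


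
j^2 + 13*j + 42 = (j + 6)*(j + 7)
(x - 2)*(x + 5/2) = x^2 + x/2 - 5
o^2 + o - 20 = (o - 4)*(o + 5)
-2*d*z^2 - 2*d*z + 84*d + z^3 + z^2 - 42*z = (-2*d + z)*(z - 6)*(z + 7)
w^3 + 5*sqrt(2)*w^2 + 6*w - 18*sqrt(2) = (w - sqrt(2))*(w + 3*sqrt(2))^2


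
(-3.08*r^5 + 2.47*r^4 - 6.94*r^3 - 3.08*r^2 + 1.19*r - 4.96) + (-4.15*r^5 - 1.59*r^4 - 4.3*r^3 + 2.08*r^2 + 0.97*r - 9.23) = -7.23*r^5 + 0.88*r^4 - 11.24*r^3 - 1.0*r^2 + 2.16*r - 14.19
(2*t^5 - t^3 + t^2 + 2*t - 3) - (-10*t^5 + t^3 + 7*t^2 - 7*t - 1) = 12*t^5 - 2*t^3 - 6*t^2 + 9*t - 2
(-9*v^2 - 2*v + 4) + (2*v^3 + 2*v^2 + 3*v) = 2*v^3 - 7*v^2 + v + 4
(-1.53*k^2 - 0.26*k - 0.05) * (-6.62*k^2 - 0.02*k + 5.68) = 10.1286*k^4 + 1.7518*k^3 - 8.3542*k^2 - 1.4758*k - 0.284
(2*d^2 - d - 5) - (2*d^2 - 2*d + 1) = d - 6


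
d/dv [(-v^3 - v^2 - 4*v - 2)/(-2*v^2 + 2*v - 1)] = (2*v^4 - 4*v^3 - 7*v^2 - 6*v + 8)/(4*v^4 - 8*v^3 + 8*v^2 - 4*v + 1)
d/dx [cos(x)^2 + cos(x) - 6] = -sin(x) - sin(2*x)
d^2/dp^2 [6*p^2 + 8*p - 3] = 12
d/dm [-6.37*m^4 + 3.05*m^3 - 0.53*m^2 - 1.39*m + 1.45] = -25.48*m^3 + 9.15*m^2 - 1.06*m - 1.39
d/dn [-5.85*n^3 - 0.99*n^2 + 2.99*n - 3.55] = -17.55*n^2 - 1.98*n + 2.99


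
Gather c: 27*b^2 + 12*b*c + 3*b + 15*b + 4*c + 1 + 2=27*b^2 + 18*b + c*(12*b + 4) + 3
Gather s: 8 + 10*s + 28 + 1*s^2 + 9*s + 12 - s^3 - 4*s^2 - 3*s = -s^3 - 3*s^2 + 16*s + 48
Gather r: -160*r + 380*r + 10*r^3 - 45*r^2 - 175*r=10*r^3 - 45*r^2 + 45*r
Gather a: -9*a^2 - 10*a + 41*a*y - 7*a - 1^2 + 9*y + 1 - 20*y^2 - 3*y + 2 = -9*a^2 + a*(41*y - 17) - 20*y^2 + 6*y + 2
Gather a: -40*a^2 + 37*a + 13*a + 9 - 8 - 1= -40*a^2 + 50*a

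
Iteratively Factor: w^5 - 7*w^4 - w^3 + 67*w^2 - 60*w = (w - 4)*(w^4 - 3*w^3 - 13*w^2 + 15*w) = w*(w - 4)*(w^3 - 3*w^2 - 13*w + 15) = w*(w - 4)*(w - 1)*(w^2 - 2*w - 15) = w*(w - 5)*(w - 4)*(w - 1)*(w + 3)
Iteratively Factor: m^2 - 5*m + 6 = (m - 2)*(m - 3)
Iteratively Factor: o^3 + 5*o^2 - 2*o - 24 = (o - 2)*(o^2 + 7*o + 12) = (o - 2)*(o + 3)*(o + 4)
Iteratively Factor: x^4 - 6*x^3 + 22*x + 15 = (x - 5)*(x^3 - x^2 - 5*x - 3) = (x - 5)*(x + 1)*(x^2 - 2*x - 3) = (x - 5)*(x - 3)*(x + 1)*(x + 1)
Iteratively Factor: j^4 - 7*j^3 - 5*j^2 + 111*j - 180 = (j - 3)*(j^3 - 4*j^2 - 17*j + 60) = (j - 5)*(j - 3)*(j^2 + j - 12) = (j - 5)*(j - 3)^2*(j + 4)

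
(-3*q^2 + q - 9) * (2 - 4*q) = 12*q^3 - 10*q^2 + 38*q - 18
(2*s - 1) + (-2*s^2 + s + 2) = -2*s^2 + 3*s + 1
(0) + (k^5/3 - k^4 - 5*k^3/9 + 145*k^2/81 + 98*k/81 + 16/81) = k^5/3 - k^4 - 5*k^3/9 + 145*k^2/81 + 98*k/81 + 16/81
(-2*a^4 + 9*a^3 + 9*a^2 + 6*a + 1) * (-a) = 2*a^5 - 9*a^4 - 9*a^3 - 6*a^2 - a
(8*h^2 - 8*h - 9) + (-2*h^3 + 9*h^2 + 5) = -2*h^3 + 17*h^2 - 8*h - 4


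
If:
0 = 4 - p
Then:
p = 4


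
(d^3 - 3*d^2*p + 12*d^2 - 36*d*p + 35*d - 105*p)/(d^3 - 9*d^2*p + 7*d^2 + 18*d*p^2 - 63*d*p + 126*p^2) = (-d - 5)/(-d + 6*p)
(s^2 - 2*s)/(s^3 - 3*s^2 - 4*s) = (2 - s)/(-s^2 + 3*s + 4)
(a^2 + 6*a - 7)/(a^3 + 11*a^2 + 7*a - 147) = (a - 1)/(a^2 + 4*a - 21)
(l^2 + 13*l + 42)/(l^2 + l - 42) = (l + 6)/(l - 6)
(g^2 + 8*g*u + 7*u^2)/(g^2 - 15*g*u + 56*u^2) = (g^2 + 8*g*u + 7*u^2)/(g^2 - 15*g*u + 56*u^2)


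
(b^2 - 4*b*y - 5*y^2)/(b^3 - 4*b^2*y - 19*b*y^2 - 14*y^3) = (-b + 5*y)/(-b^2 + 5*b*y + 14*y^2)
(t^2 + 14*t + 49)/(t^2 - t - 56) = (t + 7)/(t - 8)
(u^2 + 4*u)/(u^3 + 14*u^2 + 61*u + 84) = u/(u^2 + 10*u + 21)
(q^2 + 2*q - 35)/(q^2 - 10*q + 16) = (q^2 + 2*q - 35)/(q^2 - 10*q + 16)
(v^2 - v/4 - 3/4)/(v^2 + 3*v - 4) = (v + 3/4)/(v + 4)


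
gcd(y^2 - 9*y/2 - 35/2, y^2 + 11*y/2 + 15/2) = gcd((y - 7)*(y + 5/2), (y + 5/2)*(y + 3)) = y + 5/2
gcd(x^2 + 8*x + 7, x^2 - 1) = x + 1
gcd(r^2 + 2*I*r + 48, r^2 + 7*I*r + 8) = r + 8*I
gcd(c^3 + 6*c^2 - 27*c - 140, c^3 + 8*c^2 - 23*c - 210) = c^2 + 2*c - 35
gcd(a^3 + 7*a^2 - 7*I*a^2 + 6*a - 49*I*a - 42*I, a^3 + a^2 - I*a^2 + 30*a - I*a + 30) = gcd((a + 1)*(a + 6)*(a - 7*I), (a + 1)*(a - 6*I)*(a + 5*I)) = a + 1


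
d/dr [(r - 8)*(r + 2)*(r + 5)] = 3*r^2 - 2*r - 46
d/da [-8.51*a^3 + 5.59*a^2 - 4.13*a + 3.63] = -25.53*a^2 + 11.18*a - 4.13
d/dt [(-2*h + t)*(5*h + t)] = 3*h + 2*t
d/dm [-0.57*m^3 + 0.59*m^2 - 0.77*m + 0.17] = -1.71*m^2 + 1.18*m - 0.77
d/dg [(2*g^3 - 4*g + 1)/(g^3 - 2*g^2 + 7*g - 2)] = (-4*g^4 + 36*g^3 - 23*g^2 + 4*g + 1)/(g^6 - 4*g^5 + 18*g^4 - 32*g^3 + 57*g^2 - 28*g + 4)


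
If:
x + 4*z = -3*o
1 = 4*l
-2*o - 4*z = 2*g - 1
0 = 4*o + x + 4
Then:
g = 9/2 - 6*z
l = 1/4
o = 4*z - 4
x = 12 - 16*z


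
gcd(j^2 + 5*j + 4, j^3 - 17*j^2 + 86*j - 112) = 1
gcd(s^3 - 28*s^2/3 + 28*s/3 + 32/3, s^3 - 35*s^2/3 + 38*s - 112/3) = s - 2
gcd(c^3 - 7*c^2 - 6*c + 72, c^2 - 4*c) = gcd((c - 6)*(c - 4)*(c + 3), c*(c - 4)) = c - 4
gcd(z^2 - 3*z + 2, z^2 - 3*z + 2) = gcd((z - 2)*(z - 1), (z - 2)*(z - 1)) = z^2 - 3*z + 2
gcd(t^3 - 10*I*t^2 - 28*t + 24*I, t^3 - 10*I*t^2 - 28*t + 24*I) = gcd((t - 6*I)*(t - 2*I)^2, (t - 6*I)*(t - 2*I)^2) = t^3 - 10*I*t^2 - 28*t + 24*I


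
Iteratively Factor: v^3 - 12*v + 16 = (v - 2)*(v^2 + 2*v - 8) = (v - 2)*(v + 4)*(v - 2)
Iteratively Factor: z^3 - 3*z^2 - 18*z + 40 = (z - 2)*(z^2 - z - 20) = (z - 2)*(z + 4)*(z - 5)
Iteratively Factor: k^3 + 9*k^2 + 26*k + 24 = (k + 4)*(k^2 + 5*k + 6) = (k + 2)*(k + 4)*(k + 3)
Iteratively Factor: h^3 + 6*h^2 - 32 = (h + 4)*(h^2 + 2*h - 8) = (h + 4)^2*(h - 2)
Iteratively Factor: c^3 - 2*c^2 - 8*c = (c + 2)*(c^2 - 4*c) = c*(c + 2)*(c - 4)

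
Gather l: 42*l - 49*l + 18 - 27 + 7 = -7*l - 2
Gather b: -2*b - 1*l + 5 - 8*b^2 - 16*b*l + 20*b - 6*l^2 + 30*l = -8*b^2 + b*(18 - 16*l) - 6*l^2 + 29*l + 5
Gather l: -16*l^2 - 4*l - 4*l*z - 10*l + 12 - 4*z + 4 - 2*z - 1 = -16*l^2 + l*(-4*z - 14) - 6*z + 15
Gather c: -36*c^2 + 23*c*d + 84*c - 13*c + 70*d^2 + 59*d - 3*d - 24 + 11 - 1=-36*c^2 + c*(23*d + 71) + 70*d^2 + 56*d - 14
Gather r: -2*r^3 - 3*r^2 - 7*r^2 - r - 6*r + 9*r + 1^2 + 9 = -2*r^3 - 10*r^2 + 2*r + 10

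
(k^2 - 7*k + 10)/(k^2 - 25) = (k - 2)/(k + 5)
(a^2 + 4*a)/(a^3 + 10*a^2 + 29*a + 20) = a/(a^2 + 6*a + 5)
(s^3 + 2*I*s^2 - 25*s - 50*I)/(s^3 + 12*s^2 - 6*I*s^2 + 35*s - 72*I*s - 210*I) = (s^2 + s*(-5 + 2*I) - 10*I)/(s^2 + s*(7 - 6*I) - 42*I)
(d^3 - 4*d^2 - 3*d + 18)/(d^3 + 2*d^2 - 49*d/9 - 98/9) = 9*(d^2 - 6*d + 9)/(9*d^2 - 49)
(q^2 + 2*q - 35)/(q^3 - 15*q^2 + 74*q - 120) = (q + 7)/(q^2 - 10*q + 24)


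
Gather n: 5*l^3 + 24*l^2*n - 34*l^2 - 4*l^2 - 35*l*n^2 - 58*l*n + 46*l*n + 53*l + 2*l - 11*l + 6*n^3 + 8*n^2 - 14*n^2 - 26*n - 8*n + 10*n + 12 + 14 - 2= 5*l^3 - 38*l^2 + 44*l + 6*n^3 + n^2*(-35*l - 6) + n*(24*l^2 - 12*l - 24) + 24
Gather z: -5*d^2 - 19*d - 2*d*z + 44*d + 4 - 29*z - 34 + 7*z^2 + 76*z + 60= -5*d^2 + 25*d + 7*z^2 + z*(47 - 2*d) + 30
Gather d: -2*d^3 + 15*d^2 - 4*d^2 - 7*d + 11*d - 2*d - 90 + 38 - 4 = -2*d^3 + 11*d^2 + 2*d - 56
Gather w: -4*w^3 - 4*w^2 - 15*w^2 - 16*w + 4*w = -4*w^3 - 19*w^2 - 12*w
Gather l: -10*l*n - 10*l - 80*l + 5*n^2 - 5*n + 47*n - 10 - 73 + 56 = l*(-10*n - 90) + 5*n^2 + 42*n - 27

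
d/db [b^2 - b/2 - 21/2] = 2*b - 1/2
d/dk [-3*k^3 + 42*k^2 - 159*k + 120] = -9*k^2 + 84*k - 159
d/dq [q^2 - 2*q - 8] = 2*q - 2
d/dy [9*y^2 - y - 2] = 18*y - 1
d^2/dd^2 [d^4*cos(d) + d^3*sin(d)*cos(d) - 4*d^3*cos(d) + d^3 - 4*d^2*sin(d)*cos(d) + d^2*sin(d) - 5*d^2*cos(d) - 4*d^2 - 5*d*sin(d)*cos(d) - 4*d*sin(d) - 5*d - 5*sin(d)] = -d^4*cos(d) - 8*d^3*sin(d) - 2*d^3*sin(2*d) + 4*d^3*cos(d) + 23*d^2*sin(d) + 8*d^2*sin(2*d) + 17*d^2*cos(d) + 6*d^2*cos(2*d) + 24*d*sin(d) + 13*d*sin(2*d) - 20*d*cos(d) - 16*d*cos(2*d) + 6*d + 7*sin(d) - 4*sin(2*d) - 18*cos(d) - 10*cos(2*d) - 8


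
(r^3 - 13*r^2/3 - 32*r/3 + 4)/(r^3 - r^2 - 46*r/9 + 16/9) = 3*(r - 6)/(3*r - 8)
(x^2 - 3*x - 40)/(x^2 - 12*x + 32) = (x + 5)/(x - 4)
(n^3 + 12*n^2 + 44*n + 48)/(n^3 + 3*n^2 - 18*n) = (n^2 + 6*n + 8)/(n*(n - 3))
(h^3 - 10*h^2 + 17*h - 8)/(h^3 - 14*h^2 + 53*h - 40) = (h - 1)/(h - 5)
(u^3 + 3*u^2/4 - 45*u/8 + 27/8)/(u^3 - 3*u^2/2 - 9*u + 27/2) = (u - 3/4)/(u - 3)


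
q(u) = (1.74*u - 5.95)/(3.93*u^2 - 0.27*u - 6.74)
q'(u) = (0.27 - 7.86*u)*(1.74*u - 5.95)/(3.93*u^2 - 0.27*u - 6.74)^2 + 1.74/(3.93*u^2 - 0.27*u - 6.74)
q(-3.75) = -0.25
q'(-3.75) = -0.12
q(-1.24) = 22.37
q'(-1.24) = -623.03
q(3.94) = 0.02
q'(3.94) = 0.02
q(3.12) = -0.02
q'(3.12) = 0.07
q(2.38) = -0.12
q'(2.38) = 0.27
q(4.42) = 0.03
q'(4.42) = 0.01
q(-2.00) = -0.99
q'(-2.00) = -1.48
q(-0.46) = 1.17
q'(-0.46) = -1.08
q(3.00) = -0.03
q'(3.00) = 0.08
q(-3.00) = -0.38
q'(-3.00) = -0.25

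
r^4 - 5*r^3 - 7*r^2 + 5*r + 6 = (r - 6)*(r - 1)*(r + 1)^2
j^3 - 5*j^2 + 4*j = j*(j - 4)*(j - 1)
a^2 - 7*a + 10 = (a - 5)*(a - 2)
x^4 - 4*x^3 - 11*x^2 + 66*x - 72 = (x - 3)^2*(x - 2)*(x + 4)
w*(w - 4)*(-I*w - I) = -I*w^3 + 3*I*w^2 + 4*I*w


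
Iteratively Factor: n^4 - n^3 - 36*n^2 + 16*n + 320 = (n + 4)*(n^3 - 5*n^2 - 16*n + 80) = (n - 5)*(n + 4)*(n^2 - 16) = (n - 5)*(n - 4)*(n + 4)*(n + 4)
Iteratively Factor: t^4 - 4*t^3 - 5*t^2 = (t)*(t^3 - 4*t^2 - 5*t) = t*(t + 1)*(t^2 - 5*t) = t^2*(t + 1)*(t - 5)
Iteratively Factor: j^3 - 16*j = (j + 4)*(j^2 - 4*j) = (j - 4)*(j + 4)*(j)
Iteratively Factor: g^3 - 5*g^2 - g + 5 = (g - 1)*(g^2 - 4*g - 5) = (g - 5)*(g - 1)*(g + 1)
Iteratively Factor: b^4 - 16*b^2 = (b - 4)*(b^3 + 4*b^2) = b*(b - 4)*(b^2 + 4*b) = b^2*(b - 4)*(b + 4)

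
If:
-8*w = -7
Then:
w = 7/8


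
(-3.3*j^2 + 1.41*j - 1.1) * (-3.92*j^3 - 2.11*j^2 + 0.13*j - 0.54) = 12.936*j^5 + 1.4358*j^4 + 0.9079*j^3 + 4.2863*j^2 - 0.9044*j + 0.594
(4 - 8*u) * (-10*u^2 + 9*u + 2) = 80*u^3 - 112*u^2 + 20*u + 8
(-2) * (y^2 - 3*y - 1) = -2*y^2 + 6*y + 2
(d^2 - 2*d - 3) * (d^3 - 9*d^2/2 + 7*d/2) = d^5 - 13*d^4/2 + 19*d^3/2 + 13*d^2/2 - 21*d/2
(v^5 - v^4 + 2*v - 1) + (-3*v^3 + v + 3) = v^5 - v^4 - 3*v^3 + 3*v + 2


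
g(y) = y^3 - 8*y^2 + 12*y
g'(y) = 3*y^2 - 16*y + 12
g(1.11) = 4.83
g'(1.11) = -2.06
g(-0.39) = -5.96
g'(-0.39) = 18.70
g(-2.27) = -80.16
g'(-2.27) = 63.78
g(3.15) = -10.32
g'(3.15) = -8.63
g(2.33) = -2.82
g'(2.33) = -8.99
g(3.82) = -15.16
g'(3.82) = -5.34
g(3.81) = -15.10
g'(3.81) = -5.41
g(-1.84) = -55.39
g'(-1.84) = 51.60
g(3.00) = -9.00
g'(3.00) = -9.00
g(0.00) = 0.00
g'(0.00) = 12.00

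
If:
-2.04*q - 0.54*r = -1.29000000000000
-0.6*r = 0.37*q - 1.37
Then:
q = 0.03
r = 2.26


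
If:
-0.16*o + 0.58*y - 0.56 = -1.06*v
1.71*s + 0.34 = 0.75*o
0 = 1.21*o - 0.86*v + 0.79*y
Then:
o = 0.42061135371179 - 1.16698689956332*y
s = -0.511836359457596*y - 0.0143517454480451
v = 0.5917903930131 - 0.723318777292576*y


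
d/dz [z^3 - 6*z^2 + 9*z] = 3*z^2 - 12*z + 9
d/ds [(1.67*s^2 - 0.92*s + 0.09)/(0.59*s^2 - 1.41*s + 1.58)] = (-1.8119*s^2 + 5.171*s - 1.3267)/(0.3481*s^4 - 1.6638*s^3 + 3.8525*s^2 - 4.4556*s + 2.4964)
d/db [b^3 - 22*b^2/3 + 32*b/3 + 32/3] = 3*b^2 - 44*b/3 + 32/3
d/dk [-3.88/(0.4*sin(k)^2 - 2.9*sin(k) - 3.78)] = (3.104*sin(k) - 11.252)*cos(k)/(-0.4*sin(k)^2 + 2.9*sin(k) + 3.78)^2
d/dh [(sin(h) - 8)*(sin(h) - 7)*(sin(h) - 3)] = (3*sin(h)^2 - 36*sin(h) + 101)*cos(h)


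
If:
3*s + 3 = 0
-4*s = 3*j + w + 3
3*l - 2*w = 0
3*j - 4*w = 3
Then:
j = 7/15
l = -4/15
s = -1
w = -2/5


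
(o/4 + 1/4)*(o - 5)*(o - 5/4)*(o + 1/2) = o^4/4 - 19*o^3/16 - 21*o^2/32 + 25*o/16 + 25/32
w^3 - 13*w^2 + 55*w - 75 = (w - 5)^2*(w - 3)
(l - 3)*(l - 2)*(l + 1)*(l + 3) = l^4 - l^3 - 11*l^2 + 9*l + 18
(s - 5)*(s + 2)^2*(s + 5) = s^4 + 4*s^3 - 21*s^2 - 100*s - 100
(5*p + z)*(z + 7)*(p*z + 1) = 5*p^2*z^2 + 35*p^2*z + p*z^3 + 7*p*z^2 + 5*p*z + 35*p + z^2 + 7*z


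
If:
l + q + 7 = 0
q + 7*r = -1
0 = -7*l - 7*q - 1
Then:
No Solution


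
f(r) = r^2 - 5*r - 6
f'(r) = 2*r - 5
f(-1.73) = 5.64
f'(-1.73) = -8.46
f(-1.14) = 1.00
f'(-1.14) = -7.28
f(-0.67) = -2.20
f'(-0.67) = -6.34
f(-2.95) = 17.45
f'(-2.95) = -10.90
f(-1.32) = 2.34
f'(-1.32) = -7.64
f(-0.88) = -0.83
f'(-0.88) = -6.76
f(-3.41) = 22.68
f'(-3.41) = -11.82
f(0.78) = -9.29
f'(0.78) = -3.44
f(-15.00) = 294.00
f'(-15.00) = -35.00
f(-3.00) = 18.00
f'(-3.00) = -11.00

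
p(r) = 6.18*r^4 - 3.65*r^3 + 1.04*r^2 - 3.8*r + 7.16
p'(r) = 24.72*r^3 - 10.95*r^2 + 2.08*r - 3.8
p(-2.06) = 162.60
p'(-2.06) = -270.65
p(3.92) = 1247.64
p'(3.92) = 1325.13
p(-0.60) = 11.40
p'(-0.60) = -14.33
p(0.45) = 5.58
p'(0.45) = -2.83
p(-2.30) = 238.75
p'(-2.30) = -367.28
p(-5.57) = 6639.87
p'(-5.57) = -4626.94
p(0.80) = 5.45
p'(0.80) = 3.51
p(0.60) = 5.27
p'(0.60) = -1.15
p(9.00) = 37943.33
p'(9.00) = 17148.85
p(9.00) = 37943.33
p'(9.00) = 17148.85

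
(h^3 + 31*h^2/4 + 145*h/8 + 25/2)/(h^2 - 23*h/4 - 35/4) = (h^2 + 13*h/2 + 10)/(h - 7)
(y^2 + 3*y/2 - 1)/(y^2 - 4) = (y - 1/2)/(y - 2)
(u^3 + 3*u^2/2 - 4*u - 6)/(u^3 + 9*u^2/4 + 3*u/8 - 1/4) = 4*(2*u^2 - u - 6)/(8*u^2 + 2*u - 1)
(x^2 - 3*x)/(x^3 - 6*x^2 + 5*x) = (x - 3)/(x^2 - 6*x + 5)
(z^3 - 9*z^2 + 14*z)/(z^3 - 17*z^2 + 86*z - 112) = z/(z - 8)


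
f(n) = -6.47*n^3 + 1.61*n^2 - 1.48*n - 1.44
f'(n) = -19.41*n^2 + 3.22*n - 1.48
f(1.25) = -13.41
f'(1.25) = -27.78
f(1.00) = -7.78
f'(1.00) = -17.67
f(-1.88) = 50.02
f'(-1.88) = -76.14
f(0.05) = -1.51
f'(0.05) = -1.37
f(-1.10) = 10.75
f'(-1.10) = -28.51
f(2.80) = -134.99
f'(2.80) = -144.64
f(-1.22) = 14.51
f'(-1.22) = -34.30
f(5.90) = -1282.93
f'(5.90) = -658.14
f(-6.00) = 1462.92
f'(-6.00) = -719.56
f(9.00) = -4600.98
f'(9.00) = -1544.71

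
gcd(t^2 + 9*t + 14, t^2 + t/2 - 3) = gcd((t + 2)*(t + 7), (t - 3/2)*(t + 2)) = t + 2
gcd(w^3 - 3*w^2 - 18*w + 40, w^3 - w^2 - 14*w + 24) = w^2 + 2*w - 8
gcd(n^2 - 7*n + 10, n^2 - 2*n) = n - 2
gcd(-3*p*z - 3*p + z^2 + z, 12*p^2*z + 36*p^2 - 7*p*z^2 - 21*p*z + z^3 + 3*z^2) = -3*p + z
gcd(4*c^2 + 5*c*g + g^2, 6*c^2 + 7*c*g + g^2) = c + g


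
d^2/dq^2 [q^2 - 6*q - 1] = 2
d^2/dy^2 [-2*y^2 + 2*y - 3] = -4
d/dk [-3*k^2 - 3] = -6*k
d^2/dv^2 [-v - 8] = 0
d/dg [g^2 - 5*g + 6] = 2*g - 5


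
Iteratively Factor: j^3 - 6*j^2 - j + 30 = (j - 3)*(j^2 - 3*j - 10) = (j - 5)*(j - 3)*(j + 2)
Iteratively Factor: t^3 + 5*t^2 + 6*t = (t + 3)*(t^2 + 2*t) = t*(t + 3)*(t + 2)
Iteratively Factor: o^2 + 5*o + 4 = (o + 1)*(o + 4)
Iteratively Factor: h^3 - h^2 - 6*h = (h - 3)*(h^2 + 2*h) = (h - 3)*(h + 2)*(h)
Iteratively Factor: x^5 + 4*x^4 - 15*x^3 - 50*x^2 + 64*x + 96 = (x - 2)*(x^4 + 6*x^3 - 3*x^2 - 56*x - 48) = (x - 3)*(x - 2)*(x^3 + 9*x^2 + 24*x + 16) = (x - 3)*(x - 2)*(x + 4)*(x^2 + 5*x + 4) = (x - 3)*(x - 2)*(x + 1)*(x + 4)*(x + 4)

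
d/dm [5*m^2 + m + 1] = 10*m + 1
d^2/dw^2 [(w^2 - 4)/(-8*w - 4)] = 15/(2*(8*w^3 + 12*w^2 + 6*w + 1))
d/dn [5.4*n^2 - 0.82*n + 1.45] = 10.8*n - 0.82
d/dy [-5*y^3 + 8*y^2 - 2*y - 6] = -15*y^2 + 16*y - 2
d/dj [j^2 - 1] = 2*j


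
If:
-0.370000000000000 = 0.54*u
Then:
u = -0.69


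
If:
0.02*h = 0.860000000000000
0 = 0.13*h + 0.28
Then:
No Solution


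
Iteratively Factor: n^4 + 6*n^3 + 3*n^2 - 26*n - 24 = (n + 1)*(n^3 + 5*n^2 - 2*n - 24) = (n - 2)*(n + 1)*(n^2 + 7*n + 12) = (n - 2)*(n + 1)*(n + 4)*(n + 3)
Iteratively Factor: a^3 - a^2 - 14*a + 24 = (a + 4)*(a^2 - 5*a + 6) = (a - 3)*(a + 4)*(a - 2)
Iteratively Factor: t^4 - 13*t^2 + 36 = (t - 3)*(t^3 + 3*t^2 - 4*t - 12) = (t - 3)*(t + 3)*(t^2 - 4) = (t - 3)*(t - 2)*(t + 3)*(t + 2)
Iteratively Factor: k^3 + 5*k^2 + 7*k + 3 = (k + 1)*(k^2 + 4*k + 3) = (k + 1)^2*(k + 3)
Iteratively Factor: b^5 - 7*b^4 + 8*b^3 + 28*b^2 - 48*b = (b - 3)*(b^4 - 4*b^3 - 4*b^2 + 16*b) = (b - 3)*(b + 2)*(b^3 - 6*b^2 + 8*b) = (b - 3)*(b - 2)*(b + 2)*(b^2 - 4*b) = b*(b - 3)*(b - 2)*(b + 2)*(b - 4)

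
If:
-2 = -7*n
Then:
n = 2/7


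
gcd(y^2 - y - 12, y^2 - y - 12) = y^2 - y - 12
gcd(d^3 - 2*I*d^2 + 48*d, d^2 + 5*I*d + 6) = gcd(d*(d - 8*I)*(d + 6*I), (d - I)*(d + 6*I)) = d + 6*I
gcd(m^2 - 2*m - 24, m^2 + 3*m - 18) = 1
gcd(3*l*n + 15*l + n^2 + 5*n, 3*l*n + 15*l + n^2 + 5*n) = 3*l*n + 15*l + n^2 + 5*n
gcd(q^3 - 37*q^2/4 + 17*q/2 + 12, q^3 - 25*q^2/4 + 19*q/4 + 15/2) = q^2 - 5*q/4 - 3/2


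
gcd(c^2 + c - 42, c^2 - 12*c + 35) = 1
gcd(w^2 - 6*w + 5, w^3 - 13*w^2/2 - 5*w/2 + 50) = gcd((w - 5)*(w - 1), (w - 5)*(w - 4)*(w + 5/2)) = w - 5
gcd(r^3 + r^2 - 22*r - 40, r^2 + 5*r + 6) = r + 2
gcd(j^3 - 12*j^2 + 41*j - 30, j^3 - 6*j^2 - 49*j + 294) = j - 6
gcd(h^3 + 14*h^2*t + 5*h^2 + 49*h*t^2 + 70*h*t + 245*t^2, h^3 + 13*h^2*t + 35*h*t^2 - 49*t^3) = h^2 + 14*h*t + 49*t^2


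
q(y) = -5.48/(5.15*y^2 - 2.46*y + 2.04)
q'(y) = -5.48*(2.46 - 10.3*y)/(5.15*y^2 - 2.46*y + 2.04)^2 = (56.444*y - 13.4808)/(5.15*y^2 - 2.46*y + 2.04)^2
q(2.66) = -0.17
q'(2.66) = 0.13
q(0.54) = -2.48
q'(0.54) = 3.47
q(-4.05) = -0.06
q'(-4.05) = -0.03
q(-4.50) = -0.05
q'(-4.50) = -0.02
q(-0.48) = -1.24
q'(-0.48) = -2.09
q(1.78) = -0.39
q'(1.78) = 0.45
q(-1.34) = -0.38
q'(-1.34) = -0.42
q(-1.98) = -0.20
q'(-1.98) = -0.17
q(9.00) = -0.01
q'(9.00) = 0.00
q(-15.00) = -0.00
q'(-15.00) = -0.00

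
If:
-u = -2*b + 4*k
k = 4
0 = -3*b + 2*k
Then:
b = 8/3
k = 4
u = -32/3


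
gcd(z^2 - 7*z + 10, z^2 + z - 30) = z - 5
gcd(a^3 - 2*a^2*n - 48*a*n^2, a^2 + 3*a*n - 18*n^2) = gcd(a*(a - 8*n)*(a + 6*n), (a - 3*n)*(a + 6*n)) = a + 6*n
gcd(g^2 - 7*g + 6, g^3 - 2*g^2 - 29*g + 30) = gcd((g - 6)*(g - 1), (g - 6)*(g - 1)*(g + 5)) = g^2 - 7*g + 6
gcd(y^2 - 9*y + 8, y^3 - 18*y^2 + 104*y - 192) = y - 8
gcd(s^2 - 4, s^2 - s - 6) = s + 2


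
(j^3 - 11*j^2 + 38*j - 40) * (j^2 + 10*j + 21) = j^5 - j^4 - 51*j^3 + 109*j^2 + 398*j - 840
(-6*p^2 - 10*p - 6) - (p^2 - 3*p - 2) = -7*p^2 - 7*p - 4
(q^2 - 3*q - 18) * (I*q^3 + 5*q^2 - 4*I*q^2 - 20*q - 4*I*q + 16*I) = I*q^5 + 5*q^4 - 7*I*q^4 - 35*q^3 - 10*I*q^3 - 30*q^2 + 100*I*q^2 + 360*q + 24*I*q - 288*I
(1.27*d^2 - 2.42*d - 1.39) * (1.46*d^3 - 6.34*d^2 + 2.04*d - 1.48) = 1.8542*d^5 - 11.585*d^4 + 15.9042*d^3 + 1.9962*d^2 + 0.746*d + 2.0572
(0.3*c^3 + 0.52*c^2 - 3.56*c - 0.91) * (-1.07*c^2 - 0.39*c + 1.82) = -0.321*c^5 - 0.6734*c^4 + 4.1524*c^3 + 3.3085*c^2 - 6.1243*c - 1.6562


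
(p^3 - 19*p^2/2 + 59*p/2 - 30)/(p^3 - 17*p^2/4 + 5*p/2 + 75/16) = 8*(p^2 - 7*p + 12)/(8*p^2 - 14*p - 15)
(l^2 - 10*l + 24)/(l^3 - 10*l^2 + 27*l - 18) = (l - 4)/(l^2 - 4*l + 3)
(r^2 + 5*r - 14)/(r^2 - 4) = (r + 7)/(r + 2)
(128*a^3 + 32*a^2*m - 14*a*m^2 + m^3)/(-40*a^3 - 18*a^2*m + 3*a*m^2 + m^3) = (-64*a^2 + 16*a*m - m^2)/(20*a^2 - a*m - m^2)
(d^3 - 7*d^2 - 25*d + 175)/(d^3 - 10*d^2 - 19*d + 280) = (d - 5)/(d - 8)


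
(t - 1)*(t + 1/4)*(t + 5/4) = t^3 + t^2/2 - 19*t/16 - 5/16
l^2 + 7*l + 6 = (l + 1)*(l + 6)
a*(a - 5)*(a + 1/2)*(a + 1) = a^4 - 7*a^3/2 - 7*a^2 - 5*a/2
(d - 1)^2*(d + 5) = d^3 + 3*d^2 - 9*d + 5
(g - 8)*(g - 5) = g^2 - 13*g + 40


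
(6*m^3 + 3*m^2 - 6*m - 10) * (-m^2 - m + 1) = -6*m^5 - 9*m^4 + 9*m^3 + 19*m^2 + 4*m - 10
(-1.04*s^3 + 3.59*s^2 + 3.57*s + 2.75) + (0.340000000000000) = -1.04*s^3 + 3.59*s^2 + 3.57*s + 3.09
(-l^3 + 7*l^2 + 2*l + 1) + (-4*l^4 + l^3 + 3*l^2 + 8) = -4*l^4 + 10*l^2 + 2*l + 9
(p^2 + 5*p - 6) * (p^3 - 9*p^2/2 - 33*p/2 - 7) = p^5 + p^4/2 - 45*p^3 - 125*p^2/2 + 64*p + 42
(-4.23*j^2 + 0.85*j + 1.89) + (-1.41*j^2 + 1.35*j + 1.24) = -5.64*j^2 + 2.2*j + 3.13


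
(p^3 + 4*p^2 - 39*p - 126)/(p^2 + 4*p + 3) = (p^2 + p - 42)/(p + 1)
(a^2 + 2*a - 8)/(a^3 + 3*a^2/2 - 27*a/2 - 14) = 2*(a - 2)/(2*a^2 - 5*a - 7)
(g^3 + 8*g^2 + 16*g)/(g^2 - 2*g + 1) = g*(g^2 + 8*g + 16)/(g^2 - 2*g + 1)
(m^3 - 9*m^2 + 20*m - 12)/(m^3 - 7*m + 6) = (m - 6)/(m + 3)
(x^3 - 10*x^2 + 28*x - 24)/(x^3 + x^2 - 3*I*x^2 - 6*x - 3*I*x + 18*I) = (x^2 - 8*x + 12)/(x^2 + 3*x*(1 - I) - 9*I)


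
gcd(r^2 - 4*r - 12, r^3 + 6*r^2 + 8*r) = r + 2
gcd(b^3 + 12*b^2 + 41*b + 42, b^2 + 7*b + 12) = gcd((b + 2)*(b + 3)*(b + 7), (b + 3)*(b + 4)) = b + 3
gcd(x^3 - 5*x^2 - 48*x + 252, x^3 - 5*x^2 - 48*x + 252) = x^3 - 5*x^2 - 48*x + 252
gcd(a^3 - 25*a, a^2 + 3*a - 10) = a + 5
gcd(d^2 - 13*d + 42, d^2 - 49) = d - 7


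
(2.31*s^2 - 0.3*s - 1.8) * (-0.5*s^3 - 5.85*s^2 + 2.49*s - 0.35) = -1.155*s^5 - 13.3635*s^4 + 8.4069*s^3 + 8.9745*s^2 - 4.377*s + 0.63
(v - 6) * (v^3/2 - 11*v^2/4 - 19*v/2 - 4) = v^4/2 - 23*v^3/4 + 7*v^2 + 53*v + 24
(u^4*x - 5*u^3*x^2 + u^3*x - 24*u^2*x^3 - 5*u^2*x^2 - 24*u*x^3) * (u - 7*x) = u^5*x - 12*u^4*x^2 + u^4*x + 11*u^3*x^3 - 12*u^3*x^2 + 168*u^2*x^4 + 11*u^2*x^3 + 168*u*x^4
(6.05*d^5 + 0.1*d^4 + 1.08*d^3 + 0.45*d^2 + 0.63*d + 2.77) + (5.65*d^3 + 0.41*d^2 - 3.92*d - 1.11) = 6.05*d^5 + 0.1*d^4 + 6.73*d^3 + 0.86*d^2 - 3.29*d + 1.66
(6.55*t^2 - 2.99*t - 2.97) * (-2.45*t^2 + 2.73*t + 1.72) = -16.0475*t^4 + 25.207*t^3 + 10.3798*t^2 - 13.2509*t - 5.1084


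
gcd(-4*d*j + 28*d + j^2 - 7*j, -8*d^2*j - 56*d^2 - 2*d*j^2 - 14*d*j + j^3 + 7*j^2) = 4*d - j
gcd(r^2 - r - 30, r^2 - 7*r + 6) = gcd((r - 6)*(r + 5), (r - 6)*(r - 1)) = r - 6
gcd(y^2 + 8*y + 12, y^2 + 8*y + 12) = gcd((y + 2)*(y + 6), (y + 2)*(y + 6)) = y^2 + 8*y + 12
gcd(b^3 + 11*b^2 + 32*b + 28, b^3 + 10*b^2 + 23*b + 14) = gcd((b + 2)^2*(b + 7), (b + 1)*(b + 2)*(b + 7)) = b^2 + 9*b + 14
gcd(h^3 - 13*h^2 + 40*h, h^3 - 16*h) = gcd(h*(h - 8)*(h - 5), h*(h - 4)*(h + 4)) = h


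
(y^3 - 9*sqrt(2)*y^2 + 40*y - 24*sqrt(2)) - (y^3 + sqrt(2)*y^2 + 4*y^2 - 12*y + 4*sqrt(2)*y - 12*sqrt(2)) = -10*sqrt(2)*y^2 - 4*y^2 - 4*sqrt(2)*y + 52*y - 12*sqrt(2)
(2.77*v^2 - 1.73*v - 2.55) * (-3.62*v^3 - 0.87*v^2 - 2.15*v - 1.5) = -10.0274*v^5 + 3.8527*v^4 + 4.7806*v^3 + 1.783*v^2 + 8.0775*v + 3.825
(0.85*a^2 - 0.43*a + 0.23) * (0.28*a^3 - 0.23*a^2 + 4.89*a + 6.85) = 0.238*a^5 - 0.3159*a^4 + 4.3198*a^3 + 3.6669*a^2 - 1.8208*a + 1.5755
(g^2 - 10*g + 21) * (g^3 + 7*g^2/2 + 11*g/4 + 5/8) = g^5 - 13*g^4/2 - 45*g^3/4 + 373*g^2/8 + 103*g/2 + 105/8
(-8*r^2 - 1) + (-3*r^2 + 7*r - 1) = -11*r^2 + 7*r - 2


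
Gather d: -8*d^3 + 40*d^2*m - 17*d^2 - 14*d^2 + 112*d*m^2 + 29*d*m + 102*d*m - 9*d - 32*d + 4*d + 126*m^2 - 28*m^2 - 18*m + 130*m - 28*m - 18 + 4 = -8*d^3 + d^2*(40*m - 31) + d*(112*m^2 + 131*m - 37) + 98*m^2 + 84*m - 14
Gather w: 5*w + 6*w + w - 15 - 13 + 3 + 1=12*w - 24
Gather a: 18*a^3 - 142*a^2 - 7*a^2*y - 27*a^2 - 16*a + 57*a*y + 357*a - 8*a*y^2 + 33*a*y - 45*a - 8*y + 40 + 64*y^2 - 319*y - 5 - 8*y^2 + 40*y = 18*a^3 + a^2*(-7*y - 169) + a*(-8*y^2 + 90*y + 296) + 56*y^2 - 287*y + 35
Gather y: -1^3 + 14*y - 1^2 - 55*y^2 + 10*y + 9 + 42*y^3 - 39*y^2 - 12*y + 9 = 42*y^3 - 94*y^2 + 12*y + 16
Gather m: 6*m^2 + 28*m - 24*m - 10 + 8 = 6*m^2 + 4*m - 2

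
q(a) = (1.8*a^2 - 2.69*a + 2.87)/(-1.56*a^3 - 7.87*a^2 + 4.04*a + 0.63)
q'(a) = (3.6*a - 2.69)/(-1.56*a^3 - 7.87*a^2 + 4.04*a + 0.63) + (1.8*a^2 - 2.69*a + 2.87)*(4.68*a^2 + 15.74*a - 4.04)/(-1.56*a^3 - 7.87*a^2 + 4.04*a + 0.63)^2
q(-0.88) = -0.83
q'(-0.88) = -0.76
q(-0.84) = -0.87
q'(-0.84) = -0.86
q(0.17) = 2.28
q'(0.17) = -4.51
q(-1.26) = -0.66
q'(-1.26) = -0.26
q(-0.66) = -1.08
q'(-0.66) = -1.66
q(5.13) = -0.09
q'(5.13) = 0.01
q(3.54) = -0.10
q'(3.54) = 0.01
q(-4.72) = -1.87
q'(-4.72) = 2.30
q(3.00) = -0.11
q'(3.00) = 0.01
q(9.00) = -0.07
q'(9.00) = 0.00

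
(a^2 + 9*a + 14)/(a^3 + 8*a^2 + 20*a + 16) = (a + 7)/(a^2 + 6*a + 8)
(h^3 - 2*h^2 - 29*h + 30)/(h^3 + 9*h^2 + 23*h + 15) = (h^2 - 7*h + 6)/(h^2 + 4*h + 3)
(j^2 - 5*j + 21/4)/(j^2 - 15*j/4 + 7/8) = 2*(2*j - 3)/(4*j - 1)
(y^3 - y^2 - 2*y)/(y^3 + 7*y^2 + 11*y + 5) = y*(y - 2)/(y^2 + 6*y + 5)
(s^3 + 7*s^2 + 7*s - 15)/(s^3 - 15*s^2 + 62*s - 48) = (s^2 + 8*s + 15)/(s^2 - 14*s + 48)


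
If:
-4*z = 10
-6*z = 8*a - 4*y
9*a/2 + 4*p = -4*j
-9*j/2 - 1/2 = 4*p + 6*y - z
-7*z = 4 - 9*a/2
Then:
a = -3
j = 84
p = -645/8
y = -39/4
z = -5/2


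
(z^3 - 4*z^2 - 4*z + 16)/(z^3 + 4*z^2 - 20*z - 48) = (z - 2)/(z + 6)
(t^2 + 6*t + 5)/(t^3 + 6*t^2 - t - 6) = (t + 5)/(t^2 + 5*t - 6)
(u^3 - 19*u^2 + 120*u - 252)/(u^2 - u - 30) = (u^2 - 13*u + 42)/(u + 5)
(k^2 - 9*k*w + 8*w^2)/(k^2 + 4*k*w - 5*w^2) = (k - 8*w)/(k + 5*w)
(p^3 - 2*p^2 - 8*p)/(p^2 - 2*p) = (p^2 - 2*p - 8)/(p - 2)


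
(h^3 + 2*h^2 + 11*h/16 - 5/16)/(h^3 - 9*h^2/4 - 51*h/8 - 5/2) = (4*h^2 + 3*h - 1)/(2*(2*h^2 - 7*h - 4))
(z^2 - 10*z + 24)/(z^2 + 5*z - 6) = (z^2 - 10*z + 24)/(z^2 + 5*z - 6)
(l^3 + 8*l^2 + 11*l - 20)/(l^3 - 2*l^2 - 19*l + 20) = (l + 5)/(l - 5)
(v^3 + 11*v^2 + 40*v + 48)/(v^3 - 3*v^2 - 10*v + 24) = (v^2 + 8*v + 16)/(v^2 - 6*v + 8)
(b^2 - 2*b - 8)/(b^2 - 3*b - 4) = (b + 2)/(b + 1)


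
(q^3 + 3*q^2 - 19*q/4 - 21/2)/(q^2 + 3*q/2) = q + 3/2 - 7/q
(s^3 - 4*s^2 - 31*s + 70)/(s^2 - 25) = (s^2 - 9*s + 14)/(s - 5)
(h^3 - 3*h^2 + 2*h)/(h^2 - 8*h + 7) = h*(h - 2)/(h - 7)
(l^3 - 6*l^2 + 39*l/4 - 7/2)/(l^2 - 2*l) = l - 4 + 7/(4*l)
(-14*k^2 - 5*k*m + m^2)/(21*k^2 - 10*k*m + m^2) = (-2*k - m)/(3*k - m)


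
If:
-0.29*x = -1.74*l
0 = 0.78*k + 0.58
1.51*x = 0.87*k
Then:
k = -0.74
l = -0.07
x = -0.43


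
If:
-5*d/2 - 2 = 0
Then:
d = -4/5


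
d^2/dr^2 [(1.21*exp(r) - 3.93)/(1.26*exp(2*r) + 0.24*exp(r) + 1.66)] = (1.920996*exp(4*r) - 25.322976*exp(3*r) - 18.750312*exp(2*r) + 32.17152*exp(r) + 4.899988)*exp(r)/(2.000376*exp(6*r) + 1.143072*exp(5*r) + 8.123976*exp(4*r) + 3.025728*exp(3*r) + 10.703016*exp(2*r) + 1.984032*exp(r) + 4.574296)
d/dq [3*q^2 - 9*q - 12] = 6*q - 9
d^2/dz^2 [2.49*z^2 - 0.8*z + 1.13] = 4.98000000000000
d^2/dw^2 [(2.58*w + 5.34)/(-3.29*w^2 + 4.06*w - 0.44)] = (-(2.58*w + 5.34)*(6.58*w - 4.06)*(13.16*w - 8.12) + (50.9292*w + 14.1876)*(3.29*w^2 - 4.06*w + 0.44))/(3.29*w^2 - 4.06*w + 0.44)^3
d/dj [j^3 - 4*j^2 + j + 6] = 3*j^2 - 8*j + 1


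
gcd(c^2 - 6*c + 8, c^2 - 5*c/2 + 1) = c - 2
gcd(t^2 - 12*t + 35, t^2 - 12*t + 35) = t^2 - 12*t + 35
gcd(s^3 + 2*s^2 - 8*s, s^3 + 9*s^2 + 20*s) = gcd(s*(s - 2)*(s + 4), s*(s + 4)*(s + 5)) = s^2 + 4*s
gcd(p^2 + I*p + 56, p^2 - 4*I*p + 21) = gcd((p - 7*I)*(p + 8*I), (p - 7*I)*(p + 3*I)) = p - 7*I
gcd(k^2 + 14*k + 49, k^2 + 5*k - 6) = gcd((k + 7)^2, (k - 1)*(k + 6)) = 1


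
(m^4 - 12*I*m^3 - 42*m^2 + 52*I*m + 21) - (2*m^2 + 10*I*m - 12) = m^4 - 12*I*m^3 - 44*m^2 + 42*I*m + 33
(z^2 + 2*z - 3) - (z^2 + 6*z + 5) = -4*z - 8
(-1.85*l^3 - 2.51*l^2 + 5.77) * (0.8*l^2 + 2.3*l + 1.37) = -1.48*l^5 - 6.263*l^4 - 8.3075*l^3 + 1.1773*l^2 + 13.271*l + 7.9049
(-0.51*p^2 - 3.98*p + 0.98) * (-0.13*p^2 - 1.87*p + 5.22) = 0.0663*p^4 + 1.4711*p^3 + 4.653*p^2 - 22.6082*p + 5.1156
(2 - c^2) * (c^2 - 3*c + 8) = -c^4 + 3*c^3 - 6*c^2 - 6*c + 16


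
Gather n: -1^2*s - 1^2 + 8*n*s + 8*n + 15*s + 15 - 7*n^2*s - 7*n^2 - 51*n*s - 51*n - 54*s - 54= n^2*(-7*s - 7) + n*(-43*s - 43) - 40*s - 40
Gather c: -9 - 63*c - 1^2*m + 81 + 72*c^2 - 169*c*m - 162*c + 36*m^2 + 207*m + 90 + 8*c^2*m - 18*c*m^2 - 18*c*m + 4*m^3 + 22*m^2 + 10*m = c^2*(8*m + 72) + c*(-18*m^2 - 187*m - 225) + 4*m^3 + 58*m^2 + 216*m + 162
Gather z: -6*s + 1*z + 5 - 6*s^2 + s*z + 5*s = -6*s^2 - s + z*(s + 1) + 5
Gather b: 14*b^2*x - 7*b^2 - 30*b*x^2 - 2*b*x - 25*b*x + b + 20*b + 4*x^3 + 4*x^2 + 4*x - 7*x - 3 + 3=b^2*(14*x - 7) + b*(-30*x^2 - 27*x + 21) + 4*x^3 + 4*x^2 - 3*x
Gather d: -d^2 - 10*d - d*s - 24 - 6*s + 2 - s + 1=-d^2 + d*(-s - 10) - 7*s - 21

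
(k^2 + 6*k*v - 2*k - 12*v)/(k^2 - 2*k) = (k + 6*v)/k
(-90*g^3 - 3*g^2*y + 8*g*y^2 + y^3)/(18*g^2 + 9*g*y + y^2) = (-15*g^2 + 2*g*y + y^2)/(3*g + y)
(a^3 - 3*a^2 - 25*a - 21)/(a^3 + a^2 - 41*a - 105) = (a + 1)/(a + 5)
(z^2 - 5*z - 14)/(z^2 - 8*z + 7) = (z + 2)/(z - 1)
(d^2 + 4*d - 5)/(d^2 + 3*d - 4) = (d + 5)/(d + 4)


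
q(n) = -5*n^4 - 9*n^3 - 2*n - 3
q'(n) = -20*n^3 - 27*n^2 - 2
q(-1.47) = 5.18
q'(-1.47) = 3.19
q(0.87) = -13.53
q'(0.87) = -35.61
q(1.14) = -27.06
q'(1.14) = -66.72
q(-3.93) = -641.58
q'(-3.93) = 794.96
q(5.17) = -4829.21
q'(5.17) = -3487.45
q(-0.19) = -2.56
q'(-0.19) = -2.84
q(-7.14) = -9707.37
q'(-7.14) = 5901.44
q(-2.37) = -36.20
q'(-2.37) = 112.58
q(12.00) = -119259.00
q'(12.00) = -38450.00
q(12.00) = -119259.00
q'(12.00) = -38450.00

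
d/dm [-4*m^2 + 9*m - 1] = 9 - 8*m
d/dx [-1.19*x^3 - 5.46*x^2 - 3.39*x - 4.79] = -3.57*x^2 - 10.92*x - 3.39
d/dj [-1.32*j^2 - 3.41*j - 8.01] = -2.64*j - 3.41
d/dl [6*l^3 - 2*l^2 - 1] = 2*l*(9*l - 2)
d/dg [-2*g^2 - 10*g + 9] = -4*g - 10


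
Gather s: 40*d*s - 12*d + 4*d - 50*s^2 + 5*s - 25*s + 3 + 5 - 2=-8*d - 50*s^2 + s*(40*d - 20) + 6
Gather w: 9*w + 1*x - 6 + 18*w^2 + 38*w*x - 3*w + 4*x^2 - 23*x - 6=18*w^2 + w*(38*x + 6) + 4*x^2 - 22*x - 12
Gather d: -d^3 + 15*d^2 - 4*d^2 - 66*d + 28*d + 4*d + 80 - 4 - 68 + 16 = -d^3 + 11*d^2 - 34*d + 24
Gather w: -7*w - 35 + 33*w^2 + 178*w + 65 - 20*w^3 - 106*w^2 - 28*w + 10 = -20*w^3 - 73*w^2 + 143*w + 40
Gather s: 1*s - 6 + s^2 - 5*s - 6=s^2 - 4*s - 12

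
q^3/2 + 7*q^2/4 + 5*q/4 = q*(q/2 + 1/2)*(q + 5/2)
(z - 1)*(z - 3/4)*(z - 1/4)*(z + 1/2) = z^4 - 3*z^3/2 + 3*z^2/16 + 13*z/32 - 3/32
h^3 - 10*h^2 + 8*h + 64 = (h - 8)*(h - 4)*(h + 2)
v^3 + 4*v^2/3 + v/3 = v*(v + 1/3)*(v + 1)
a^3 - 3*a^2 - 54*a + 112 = (a - 8)*(a - 2)*(a + 7)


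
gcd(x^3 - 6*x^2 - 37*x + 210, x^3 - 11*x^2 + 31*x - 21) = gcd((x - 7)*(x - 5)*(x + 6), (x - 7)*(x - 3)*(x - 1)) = x - 7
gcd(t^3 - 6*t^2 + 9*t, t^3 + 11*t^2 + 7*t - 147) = t - 3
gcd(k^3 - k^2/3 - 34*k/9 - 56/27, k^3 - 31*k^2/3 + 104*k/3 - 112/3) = k - 7/3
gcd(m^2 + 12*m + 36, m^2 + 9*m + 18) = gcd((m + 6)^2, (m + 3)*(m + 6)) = m + 6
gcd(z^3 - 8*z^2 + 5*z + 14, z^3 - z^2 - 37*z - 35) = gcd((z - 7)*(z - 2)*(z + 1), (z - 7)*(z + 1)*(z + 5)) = z^2 - 6*z - 7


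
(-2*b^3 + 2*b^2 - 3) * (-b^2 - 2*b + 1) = 2*b^5 + 2*b^4 - 6*b^3 + 5*b^2 + 6*b - 3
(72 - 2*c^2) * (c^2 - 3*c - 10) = -2*c^4 + 6*c^3 + 92*c^2 - 216*c - 720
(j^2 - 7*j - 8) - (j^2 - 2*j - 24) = 16 - 5*j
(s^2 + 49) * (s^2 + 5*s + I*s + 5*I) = s^4 + 5*s^3 + I*s^3 + 49*s^2 + 5*I*s^2 + 245*s + 49*I*s + 245*I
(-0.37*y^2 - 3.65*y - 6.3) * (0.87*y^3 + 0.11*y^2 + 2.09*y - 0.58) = -0.3219*y^5 - 3.2162*y^4 - 6.6558*y^3 - 8.1069*y^2 - 11.05*y + 3.654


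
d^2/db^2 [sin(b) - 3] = -sin(b)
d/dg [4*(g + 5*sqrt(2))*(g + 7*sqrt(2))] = 8*g + 48*sqrt(2)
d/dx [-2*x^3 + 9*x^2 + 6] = 6*x*(3 - x)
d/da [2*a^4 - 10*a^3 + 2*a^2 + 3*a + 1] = 8*a^3 - 30*a^2 + 4*a + 3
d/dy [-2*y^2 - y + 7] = -4*y - 1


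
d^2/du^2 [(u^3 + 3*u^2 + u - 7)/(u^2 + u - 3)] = 2*(2*u^3 - 3*u^2 + 15*u + 2)/(u^6 + 3*u^5 - 6*u^4 - 17*u^3 + 18*u^2 + 27*u - 27)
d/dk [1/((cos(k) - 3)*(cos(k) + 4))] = (sin(k) + sin(2*k))/((cos(k) - 3)^2*(cos(k) + 4)^2)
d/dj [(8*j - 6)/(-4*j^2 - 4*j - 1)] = 16*(j - 2)/(8*j^3 + 12*j^2 + 6*j + 1)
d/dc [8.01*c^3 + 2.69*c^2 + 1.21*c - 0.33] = 24.03*c^2 + 5.38*c + 1.21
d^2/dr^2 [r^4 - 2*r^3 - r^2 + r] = 12*r^2 - 12*r - 2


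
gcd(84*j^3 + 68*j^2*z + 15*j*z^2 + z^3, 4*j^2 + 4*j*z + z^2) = 2*j + z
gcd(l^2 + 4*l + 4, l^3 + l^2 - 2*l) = l + 2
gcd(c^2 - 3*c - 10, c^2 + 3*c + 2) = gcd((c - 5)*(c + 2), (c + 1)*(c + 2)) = c + 2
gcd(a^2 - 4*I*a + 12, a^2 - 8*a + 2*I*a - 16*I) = a + 2*I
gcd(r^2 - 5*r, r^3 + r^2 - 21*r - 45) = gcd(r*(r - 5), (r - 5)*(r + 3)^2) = r - 5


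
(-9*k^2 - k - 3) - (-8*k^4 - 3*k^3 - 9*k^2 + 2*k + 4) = 8*k^4 + 3*k^3 - 3*k - 7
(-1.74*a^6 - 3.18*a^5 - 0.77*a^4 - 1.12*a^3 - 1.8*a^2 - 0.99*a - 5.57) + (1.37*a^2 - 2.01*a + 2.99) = -1.74*a^6 - 3.18*a^5 - 0.77*a^4 - 1.12*a^3 - 0.43*a^2 - 3.0*a - 2.58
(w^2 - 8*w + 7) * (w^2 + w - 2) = w^4 - 7*w^3 - 3*w^2 + 23*w - 14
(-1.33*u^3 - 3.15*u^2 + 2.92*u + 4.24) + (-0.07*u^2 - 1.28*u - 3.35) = -1.33*u^3 - 3.22*u^2 + 1.64*u + 0.89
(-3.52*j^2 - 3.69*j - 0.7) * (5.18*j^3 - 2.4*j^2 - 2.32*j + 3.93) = -18.2336*j^5 - 10.6662*j^4 + 13.3964*j^3 - 3.5928*j^2 - 12.8777*j - 2.751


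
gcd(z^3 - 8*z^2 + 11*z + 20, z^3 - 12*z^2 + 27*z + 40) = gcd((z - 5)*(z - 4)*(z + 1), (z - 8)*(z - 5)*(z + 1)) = z^2 - 4*z - 5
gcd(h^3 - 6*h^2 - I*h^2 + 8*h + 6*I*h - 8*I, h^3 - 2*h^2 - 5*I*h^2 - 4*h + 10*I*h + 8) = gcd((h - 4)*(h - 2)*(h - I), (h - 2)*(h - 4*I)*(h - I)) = h^2 + h*(-2 - I) + 2*I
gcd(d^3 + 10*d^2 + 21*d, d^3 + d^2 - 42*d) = d^2 + 7*d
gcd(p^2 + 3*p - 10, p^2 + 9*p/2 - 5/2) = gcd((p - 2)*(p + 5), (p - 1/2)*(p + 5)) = p + 5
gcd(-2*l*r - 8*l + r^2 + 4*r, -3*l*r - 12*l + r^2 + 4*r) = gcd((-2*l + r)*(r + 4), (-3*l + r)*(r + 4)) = r + 4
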